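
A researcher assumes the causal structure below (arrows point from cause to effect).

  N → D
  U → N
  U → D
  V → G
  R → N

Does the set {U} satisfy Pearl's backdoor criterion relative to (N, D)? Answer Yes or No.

Yes

Backdoor paths from N to D (paths whose first edge points into N):
  P1: N <- U -> D
Condition 1 (no descendant of N in the set): holds — descendants of N are {D}; none are in {U}.
Condition 2 (every backdoor path blocked by {U}):
  P1: blocked at fork node U ∈ conditioning set.
{U} satisfies the backdoor criterion.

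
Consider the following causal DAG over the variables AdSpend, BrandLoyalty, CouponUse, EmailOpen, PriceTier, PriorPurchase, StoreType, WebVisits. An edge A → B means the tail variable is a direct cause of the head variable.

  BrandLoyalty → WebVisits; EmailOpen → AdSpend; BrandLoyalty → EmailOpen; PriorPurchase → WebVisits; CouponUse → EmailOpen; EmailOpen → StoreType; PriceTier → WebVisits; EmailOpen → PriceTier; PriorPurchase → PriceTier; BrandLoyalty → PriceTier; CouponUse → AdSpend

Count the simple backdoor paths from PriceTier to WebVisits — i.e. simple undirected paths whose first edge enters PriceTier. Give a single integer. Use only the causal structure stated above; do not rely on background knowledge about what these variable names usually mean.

A backdoor path from PriceTier to WebVisits is any simple undirected path whose first edge points into PriceTier (i.e. leaves PriceTier via a parent).
Parents of PriceTier: {BrandLoyalty, EmailOpen, PriorPurchase}.
Enumerating:
  P1: PriceTier <- BrandLoyalty -> WebVisits
  P2: PriceTier <- EmailOpen <- BrandLoyalty -> WebVisits
  P3: PriceTier <- PriorPurchase -> WebVisits
That exhausts the simple backdoor paths. Count: 3.

3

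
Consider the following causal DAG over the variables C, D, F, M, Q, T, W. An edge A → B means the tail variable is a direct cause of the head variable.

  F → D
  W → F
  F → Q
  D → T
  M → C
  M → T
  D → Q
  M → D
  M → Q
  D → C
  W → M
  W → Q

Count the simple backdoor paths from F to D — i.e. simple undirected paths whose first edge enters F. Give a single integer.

8

A backdoor path from F to D is any simple undirected path whose first edge points into F (i.e. leaves F via a parent).
Parents of F: {W}.
Enumerating:
  P1: F <- W -> M -> D
  P2: F <- W -> M -> Q <- D
  P3: F <- W -> M -> C <- D
  P4: F <- W -> M -> T <- D
  P5: F <- W -> Q <- M -> D
  P6: F <- W -> Q <- M -> C <- D
  P7: F <- W -> Q <- M -> T <- D
  P8: F <- W -> Q <- D
That exhausts the simple backdoor paths. Count: 8.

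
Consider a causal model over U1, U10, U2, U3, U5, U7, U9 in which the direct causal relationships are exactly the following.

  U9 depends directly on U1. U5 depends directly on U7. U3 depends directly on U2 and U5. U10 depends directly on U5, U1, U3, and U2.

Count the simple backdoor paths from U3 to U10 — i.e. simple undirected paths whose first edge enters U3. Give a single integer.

2

A backdoor path from U3 to U10 is any simple undirected path whose first edge points into U3 (i.e. leaves U3 via a parent).
Parents of U3: {U2, U5}.
Enumerating:
  P1: U3 <- U5 -> U10
  P2: U3 <- U2 -> U10
That exhausts the simple backdoor paths. Count: 2.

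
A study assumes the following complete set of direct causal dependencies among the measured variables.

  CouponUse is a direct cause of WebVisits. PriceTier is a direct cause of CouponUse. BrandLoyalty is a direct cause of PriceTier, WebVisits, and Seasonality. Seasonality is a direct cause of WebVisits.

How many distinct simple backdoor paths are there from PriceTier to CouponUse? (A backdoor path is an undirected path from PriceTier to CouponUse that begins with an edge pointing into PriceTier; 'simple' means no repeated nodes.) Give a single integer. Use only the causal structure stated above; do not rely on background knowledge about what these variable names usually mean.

A backdoor path from PriceTier to CouponUse is any simple undirected path whose first edge points into PriceTier (i.e. leaves PriceTier via a parent).
Parents of PriceTier: {BrandLoyalty}.
Enumerating:
  P1: PriceTier <- BrandLoyalty -> Seasonality -> WebVisits <- CouponUse
  P2: PriceTier <- BrandLoyalty -> WebVisits <- CouponUse
That exhausts the simple backdoor paths. Count: 2.

2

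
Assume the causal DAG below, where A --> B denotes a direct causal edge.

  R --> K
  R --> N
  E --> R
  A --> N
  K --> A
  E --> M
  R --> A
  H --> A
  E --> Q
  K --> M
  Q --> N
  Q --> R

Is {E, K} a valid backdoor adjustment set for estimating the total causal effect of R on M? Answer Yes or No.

Backdoor paths from R to M (paths whose first edge points into R):
  P1: R <- E -> Q -> N <- A <- K -> M
  P2: R <- E -> M
  P3: R <- Q <- E -> M
  P4: R <- Q -> N <- A <- K -> M
Condition 1 (no descendant of R in the set): FAILS — K is a descendant of R.
Condition 2 (every backdoor path blocked by {E, K}):
  P1: blocked at fork node E ∈ conditioning set.
  P2: blocked at fork node E ∈ conditioning set.
  P3: blocked at fork node E ∈ conditioning set.
  P4: blocked at collider N (neither it nor any descendant is in the conditioning set).
{E, K} does not satisfy the backdoor criterion.

No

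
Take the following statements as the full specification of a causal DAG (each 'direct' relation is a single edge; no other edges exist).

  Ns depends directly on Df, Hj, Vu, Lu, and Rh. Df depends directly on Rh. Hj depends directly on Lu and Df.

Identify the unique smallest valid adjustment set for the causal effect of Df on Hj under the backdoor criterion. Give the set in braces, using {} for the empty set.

{}

Variables eligible for adjustment (non-descendants of Df, excluding Df and Hj): {Lu, Rh, Vu}.
Backdoor paths from Df to Hj:
  P1: Df <- Rh -> Ns <- Lu -> Hj
  P2: Df <- Rh -> Ns <- Hj
Each backdoor path contains an unconditioned collider, so every path is already blocked with the empty conditioning set:
  P1: blocked at collider Ns (neither it nor any descendant is in the conditioning set).
  P2: blocked at collider Ns (neither it nor any descendant is in the conditioning set).
The empty set is therefore the unique smallest valid set.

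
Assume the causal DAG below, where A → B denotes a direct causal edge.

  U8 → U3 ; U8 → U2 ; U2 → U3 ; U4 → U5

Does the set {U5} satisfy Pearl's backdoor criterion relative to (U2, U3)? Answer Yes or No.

No

Backdoor paths from U2 to U3 (paths whose first edge points into U2):
  P1: U2 <- U8 -> U3
Condition 1 (no descendant of U2 in the set): holds — descendants of U2 are {U3}; none are in {U5}.
Condition 2 (every backdoor path blocked by {U5}):
  P1: open — no interior node is in the conditioning set.
{U5} does not satisfy the backdoor criterion.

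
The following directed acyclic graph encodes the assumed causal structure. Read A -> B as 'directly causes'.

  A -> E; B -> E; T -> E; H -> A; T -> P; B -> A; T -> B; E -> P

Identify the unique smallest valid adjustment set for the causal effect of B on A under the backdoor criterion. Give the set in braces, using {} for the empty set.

Variables eligible for adjustment (non-descendants of B, excluding B and A): {H, T}.
Backdoor paths from B to A:
  P1: B <- T -> E <- A
  P2: B <- T -> P <- E <- A
Each backdoor path contains an unconditioned collider, so every path is already blocked with the empty conditioning set:
  P1: blocked at collider E (neither it nor any descendant is in the conditioning set).
  P2: blocked at collider P (neither it nor any descendant is in the conditioning set).
The empty set is therefore the unique smallest valid set.

{}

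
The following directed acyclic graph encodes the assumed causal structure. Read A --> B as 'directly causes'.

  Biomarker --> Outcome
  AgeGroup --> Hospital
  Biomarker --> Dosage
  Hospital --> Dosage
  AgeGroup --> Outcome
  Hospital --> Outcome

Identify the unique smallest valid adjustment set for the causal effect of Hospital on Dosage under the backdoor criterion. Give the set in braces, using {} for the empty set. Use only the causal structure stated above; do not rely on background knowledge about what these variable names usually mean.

{}

Variables eligible for adjustment (non-descendants of Hospital, excluding Hospital and Dosage): {AgeGroup, Biomarker}.
Backdoor paths from Hospital to Dosage:
  P1: Hospital <- AgeGroup -> Outcome <- Biomarker -> Dosage
Each backdoor path contains an unconditioned collider, so every path is already blocked with the empty conditioning set:
  P1: blocked at collider Outcome (neither it nor any descendant is in the conditioning set).
The empty set is therefore the unique smallest valid set.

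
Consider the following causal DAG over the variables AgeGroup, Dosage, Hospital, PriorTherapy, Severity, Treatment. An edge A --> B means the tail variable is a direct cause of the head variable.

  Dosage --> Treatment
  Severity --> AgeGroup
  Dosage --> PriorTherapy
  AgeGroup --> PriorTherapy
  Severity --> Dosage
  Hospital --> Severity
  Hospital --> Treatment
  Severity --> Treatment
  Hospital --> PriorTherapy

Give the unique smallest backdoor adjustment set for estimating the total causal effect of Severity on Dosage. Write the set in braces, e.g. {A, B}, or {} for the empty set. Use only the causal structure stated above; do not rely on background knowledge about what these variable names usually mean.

Variables eligible for adjustment (non-descendants of Severity, excluding Severity and Dosage): {Hospital}.
Backdoor paths from Severity to Dosage:
  P1: Severity <- Hospital -> PriorTherapy <- Dosage
  P2: Severity <- Hospital -> Treatment <- Dosage
Each backdoor path contains an unconditioned collider, so every path is already blocked with the empty conditioning set:
  P1: blocked at collider PriorTherapy (neither it nor any descendant is in the conditioning set).
  P2: blocked at collider Treatment (neither it nor any descendant is in the conditioning set).
The empty set is therefore the unique smallest valid set.

{}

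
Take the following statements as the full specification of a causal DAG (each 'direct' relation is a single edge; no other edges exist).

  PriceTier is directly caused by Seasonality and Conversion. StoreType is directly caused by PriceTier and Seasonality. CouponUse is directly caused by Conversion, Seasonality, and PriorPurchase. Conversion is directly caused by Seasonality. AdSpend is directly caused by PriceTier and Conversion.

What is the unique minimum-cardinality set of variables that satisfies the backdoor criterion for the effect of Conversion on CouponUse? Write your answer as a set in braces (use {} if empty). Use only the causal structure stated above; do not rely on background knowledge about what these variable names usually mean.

Variables eligible for adjustment (non-descendants of Conversion, excluding Conversion and CouponUse): {PriorPurchase, Seasonality}.
Backdoor paths from Conversion to CouponUse:
  P1: Conversion <- Seasonality -> CouponUse
The empty set is not sufficient: P1 (Conversion <- Seasonality -> CouponUse) has no collider blocking it and no conditioned non-collider, so it is open.
Try {Seasonality}:
  P1: blocked at fork node Seasonality ∈ conditioning set.
{Seasonality} contains no descendant of Conversion and blocks every backdoor path.
No other singleton works — e.g. {PriorPurchase} leaves P1 open — so {Seasonality} is the unique smallest valid adjustment set.

{Seasonality}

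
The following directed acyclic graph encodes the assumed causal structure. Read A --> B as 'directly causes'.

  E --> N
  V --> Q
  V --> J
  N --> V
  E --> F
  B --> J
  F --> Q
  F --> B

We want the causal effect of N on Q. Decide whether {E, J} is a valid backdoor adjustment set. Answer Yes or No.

Backdoor paths from N to Q (paths whose first edge points into N):
  P1: N <- E -> F -> Q
  P2: N <- E -> F -> B -> J <- V -> Q
Condition 1 (no descendant of N in the set): FAILS — J is a descendant of N.
Condition 2 (every backdoor path blocked by {E, J}):
  P1: blocked at fork node E ∈ conditioning set.
  P2: blocked at fork node E ∈ conditioning set.
{E, J} does not satisfy the backdoor criterion.

No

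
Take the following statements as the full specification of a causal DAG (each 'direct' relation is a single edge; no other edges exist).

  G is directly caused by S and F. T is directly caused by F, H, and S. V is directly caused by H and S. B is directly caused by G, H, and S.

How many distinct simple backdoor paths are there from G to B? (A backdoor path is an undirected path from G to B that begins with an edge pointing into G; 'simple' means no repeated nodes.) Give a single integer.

7

A backdoor path from G to B is any simple undirected path whose first edge points into G (i.e. leaves G via a parent).
Parents of G: {F, S}.
Enumerating:
  P1: G <- F -> T <- H -> B
  P2: G <- F -> T <- H -> V <- S -> B
  P3: G <- F -> T <- S -> B
  P4: G <- F -> T <- S -> V <- H -> B
  P5: G <- S -> T <- H -> B
  P6: G <- S -> B
  P7: G <- S -> V <- H -> B
That exhausts the simple backdoor paths. Count: 7.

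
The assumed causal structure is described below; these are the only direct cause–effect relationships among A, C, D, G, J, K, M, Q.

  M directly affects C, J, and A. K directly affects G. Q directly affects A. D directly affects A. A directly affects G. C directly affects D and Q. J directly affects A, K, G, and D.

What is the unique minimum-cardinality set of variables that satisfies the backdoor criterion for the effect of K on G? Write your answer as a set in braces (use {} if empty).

{J}

Variables eligible for adjustment (non-descendants of K, excluding K and G): {A, C, D, J, M, Q}.
Backdoor paths from K to G:
  P1: K <- J <- M -> C -> Q -> A -> G
  P2: K <- J <- M -> C -> D -> A -> G
  P3: K <- J <- M -> A -> G
  P4: K <- J -> D <- C <- M -> A -> G
  P5: K <- J -> D <- C -> Q -> A -> G
  P6: K <- J -> D -> A -> G
  P7: K <- J -> A -> G
  P8: K <- J -> G
The empty set is not sufficient: P1 (K <- J <- M -> C -> Q -> A -> G) has no collider blocking it and no conditioned non-collider, so it is open.
Try {J}:
  P1: blocked at chain node J ∈ conditioning set.
  P2: blocked at chain node J ∈ conditioning set.
  P3: blocked at chain node J ∈ conditioning set.
  P4: blocked at fork node J ∈ conditioning set.
  P5: blocked at fork node J ∈ conditioning set.
  P6: blocked at fork node J ∈ conditioning set.
  P7: blocked at fork node J ∈ conditioning set.
  P8: blocked at fork node J ∈ conditioning set.
{J} contains no descendant of K and blocks every backdoor path.
No other singleton works — e.g. {M} leaves P6 open — so {J} is the unique smallest valid adjustment set.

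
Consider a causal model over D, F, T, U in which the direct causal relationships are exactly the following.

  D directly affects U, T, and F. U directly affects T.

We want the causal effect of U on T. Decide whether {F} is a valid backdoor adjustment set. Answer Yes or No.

Backdoor paths from U to T (paths whose first edge points into U):
  P1: U <- D -> T
Condition 1 (no descendant of U in the set): holds — descendants of U are {T}; none are in {F}.
Condition 2 (every backdoor path blocked by {F}):
  P1: open — no interior node is in the conditioning set.
{F} does not satisfy the backdoor criterion.

No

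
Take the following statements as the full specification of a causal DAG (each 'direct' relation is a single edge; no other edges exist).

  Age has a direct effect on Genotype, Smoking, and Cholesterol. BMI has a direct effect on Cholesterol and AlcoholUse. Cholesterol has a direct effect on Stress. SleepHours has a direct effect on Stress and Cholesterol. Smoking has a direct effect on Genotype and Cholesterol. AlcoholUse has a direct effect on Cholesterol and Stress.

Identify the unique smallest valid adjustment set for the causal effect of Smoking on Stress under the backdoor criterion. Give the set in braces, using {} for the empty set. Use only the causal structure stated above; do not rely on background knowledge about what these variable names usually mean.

Variables eligible for adjustment (non-descendants of Smoking, excluding Smoking and Stress): {Age, AlcoholUse, BMI, SleepHours}.
Backdoor paths from Smoking to Stress:
  P1: Smoking <- Age -> Cholesterol <- BMI -> AlcoholUse -> Stress
  P2: Smoking <- Age -> Cholesterol <- SleepHours -> Stress
  P3: Smoking <- Age -> Cholesterol <- AlcoholUse -> Stress
  P4: Smoking <- Age -> Cholesterol -> Stress
The empty set is not sufficient: P4 (Smoking <- Age -> Cholesterol -> Stress) has no collider blocking it and no conditioned non-collider, so it is open.
Try {Age}:
  P1: blocked at fork node Age ∈ conditioning set.
  P2: blocked at fork node Age ∈ conditioning set.
  P3: blocked at fork node Age ∈ conditioning set.
  P4: blocked at fork node Age ∈ conditioning set.
{Age} contains no descendant of Smoking and blocks every backdoor path.
No other singleton works — e.g. {BMI} leaves P4 open — so {Age} is the unique smallest valid adjustment set.

{Age}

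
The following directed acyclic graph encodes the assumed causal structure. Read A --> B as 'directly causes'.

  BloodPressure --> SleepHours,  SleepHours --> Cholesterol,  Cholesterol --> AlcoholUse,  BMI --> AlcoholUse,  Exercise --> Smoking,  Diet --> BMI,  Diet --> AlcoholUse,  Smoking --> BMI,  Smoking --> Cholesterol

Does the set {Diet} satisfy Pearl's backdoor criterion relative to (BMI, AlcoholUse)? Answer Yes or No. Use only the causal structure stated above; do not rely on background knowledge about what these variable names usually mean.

No

Backdoor paths from BMI to AlcoholUse (paths whose first edge points into BMI):
  P1: BMI <- Diet -> AlcoholUse
  P2: BMI <- Smoking -> Cholesterol -> AlcoholUse
Condition 1 (no descendant of BMI in the set): holds — descendants of BMI are {AlcoholUse}; none are in {Diet}.
Condition 2 (every backdoor path blocked by {Diet}):
  P1: blocked at fork node Diet ∈ conditioning set.
  P2: open — no interior node is in the conditioning set.
{Diet} does not satisfy the backdoor criterion.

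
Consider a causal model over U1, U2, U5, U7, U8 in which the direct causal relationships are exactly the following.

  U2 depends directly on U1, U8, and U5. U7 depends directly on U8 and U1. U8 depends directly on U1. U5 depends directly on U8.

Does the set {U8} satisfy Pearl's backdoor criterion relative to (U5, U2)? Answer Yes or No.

Backdoor paths from U5 to U2 (paths whose first edge points into U5):
  P1: U5 <- U8 <- U1 -> U2
  P2: U5 <- U8 -> U2
  P3: U5 <- U8 -> U7 <- U1 -> U2
Condition 1 (no descendant of U5 in the set): holds — descendants of U5 are {U2}; none are in {U8}.
Condition 2 (every backdoor path blocked by {U8}):
  P1: blocked at chain node U8 ∈ conditioning set.
  P2: blocked at fork node U8 ∈ conditioning set.
  P3: blocked at fork node U8 ∈ conditioning set.
{U8} satisfies the backdoor criterion.

Yes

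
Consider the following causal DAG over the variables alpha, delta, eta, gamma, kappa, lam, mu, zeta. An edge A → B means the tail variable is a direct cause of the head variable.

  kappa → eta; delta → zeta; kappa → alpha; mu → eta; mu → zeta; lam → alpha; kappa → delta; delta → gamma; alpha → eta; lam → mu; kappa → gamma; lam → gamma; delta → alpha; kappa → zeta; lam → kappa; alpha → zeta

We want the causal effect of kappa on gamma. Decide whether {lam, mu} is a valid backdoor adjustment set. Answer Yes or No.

Backdoor paths from kappa to gamma (paths whose first edge points into kappa):
  P1: kappa <- lam -> mu -> eta <- alpha <- delta -> gamma
  P2: kappa <- lam -> mu -> eta <- alpha -> zeta <- delta -> gamma
  P3: kappa <- lam -> mu -> zeta <- delta -> gamma
  P4: kappa <- lam -> mu -> zeta <- alpha <- delta -> gamma
  P5: kappa <- lam -> gamma
  P6: kappa <- lam -> alpha <- delta -> gamma
  P7: kappa <- lam -> alpha -> eta <- mu -> zeta <- delta -> gamma
  P8: kappa <- lam -> alpha -> zeta <- delta -> gamma
Condition 1 (no descendant of kappa in the set): holds — descendants of kappa are {alpha, delta, eta, gamma, zeta}; none are in {lam, mu}.
Condition 2 (every backdoor path blocked by {lam, mu}):
  P1: blocked at fork node lam ∈ conditioning set.
  P2: blocked at fork node lam ∈ conditioning set.
  P3: blocked at fork node lam ∈ conditioning set.
  P4: blocked at fork node lam ∈ conditioning set.
  P5: blocked at fork node lam ∈ conditioning set.
  P6: blocked at fork node lam ∈ conditioning set.
  P7: blocked at fork node lam ∈ conditioning set.
  P8: blocked at fork node lam ∈ conditioning set.
{lam, mu} satisfies the backdoor criterion.

Yes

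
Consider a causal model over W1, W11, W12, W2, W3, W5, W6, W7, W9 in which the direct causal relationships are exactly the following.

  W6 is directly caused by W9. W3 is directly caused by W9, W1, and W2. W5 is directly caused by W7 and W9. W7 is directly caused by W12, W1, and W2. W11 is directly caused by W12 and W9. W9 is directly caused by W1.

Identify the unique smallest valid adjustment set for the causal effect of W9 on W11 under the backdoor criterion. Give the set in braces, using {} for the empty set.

{}

Variables eligible for adjustment (non-descendants of W9, excluding W9 and W11): {W1, W12, W2, W7}.
Backdoor paths from W9 to W11:
  P1: W9 <- W1 -> W7 <- W12 -> W11
  P2: W9 <- W1 -> W3 <- W2 -> W7 <- W12 -> W11
Each backdoor path contains an unconditioned collider, so every path is already blocked with the empty conditioning set:
  P1: blocked at collider W7 (neither it nor any descendant is in the conditioning set).
  P2: blocked at collider W3 (neither it nor any descendant is in the conditioning set).
The empty set is therefore the unique smallest valid set.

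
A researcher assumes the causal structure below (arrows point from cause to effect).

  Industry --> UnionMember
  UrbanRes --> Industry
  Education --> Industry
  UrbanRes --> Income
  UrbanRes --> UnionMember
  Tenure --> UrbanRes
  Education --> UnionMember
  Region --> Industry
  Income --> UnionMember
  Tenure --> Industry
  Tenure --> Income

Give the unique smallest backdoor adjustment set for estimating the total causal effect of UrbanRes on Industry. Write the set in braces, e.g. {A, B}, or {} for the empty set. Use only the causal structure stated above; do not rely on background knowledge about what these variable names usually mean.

Variables eligible for adjustment (non-descendants of UrbanRes, excluding UrbanRes and Industry): {Education, Region, Tenure}.
Backdoor paths from UrbanRes to Industry:
  P1: UrbanRes <- Tenure -> Income -> UnionMember <- Education -> Industry
  P2: UrbanRes <- Tenure -> Income -> UnionMember <- Industry
  P3: UrbanRes <- Tenure -> Industry
The empty set is not sufficient: P3 (UrbanRes <- Tenure -> Industry) has no collider blocking it and no conditioned non-collider, so it is open.
Try {Tenure}:
  P1: blocked at fork node Tenure ∈ conditioning set.
  P2: blocked at fork node Tenure ∈ conditioning set.
  P3: blocked at fork node Tenure ∈ conditioning set.
{Tenure} contains no descendant of UrbanRes and blocks every backdoor path.
No other singleton works — e.g. {Region} leaves P3 open — so {Tenure} is the unique smallest valid adjustment set.

{Tenure}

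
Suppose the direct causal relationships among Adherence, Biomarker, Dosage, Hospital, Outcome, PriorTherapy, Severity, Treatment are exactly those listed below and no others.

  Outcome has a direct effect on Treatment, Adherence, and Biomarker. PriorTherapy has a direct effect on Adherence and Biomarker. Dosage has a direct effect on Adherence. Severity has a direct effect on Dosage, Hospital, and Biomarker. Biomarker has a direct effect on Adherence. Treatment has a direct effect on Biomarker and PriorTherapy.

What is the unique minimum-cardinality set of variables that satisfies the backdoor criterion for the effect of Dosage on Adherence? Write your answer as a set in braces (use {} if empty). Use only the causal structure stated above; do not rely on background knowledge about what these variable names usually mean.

Variables eligible for adjustment (non-descendants of Dosage, excluding Dosage and Adherence): {Biomarker, Hospital, Outcome, PriorTherapy, Severity, Treatment}.
Backdoor paths from Dosage to Adherence:
  P1: Dosage <- Severity -> Biomarker <- Outcome -> Treatment -> PriorTherapy -> Adherence
  P2: Dosage <- Severity -> Biomarker <- Outcome -> Adherence
  P3: Dosage <- Severity -> Biomarker <- Treatment <- Outcome -> Adherence
  P4: Dosage <- Severity -> Biomarker <- Treatment -> PriorTherapy -> Adherence
  P5: Dosage <- Severity -> Biomarker <- PriorTherapy <- Treatment <- Outcome -> Adherence
  P6: Dosage <- Severity -> Biomarker <- PriorTherapy -> Adherence
  P7: Dosage <- Severity -> Biomarker -> Adherence
The empty set is not sufficient: P7 (Dosage <- Severity -> Biomarker -> Adherence) has no collider blocking it and no conditioned non-collider, so it is open.
Try {Severity}:
  P1: blocked at fork node Severity ∈ conditioning set.
  P2: blocked at fork node Severity ∈ conditioning set.
  P3: blocked at fork node Severity ∈ conditioning set.
  P4: blocked at fork node Severity ∈ conditioning set.
  P5: blocked at fork node Severity ∈ conditioning set.
  P6: blocked at fork node Severity ∈ conditioning set.
  P7: blocked at fork node Severity ∈ conditioning set.
{Severity} contains no descendant of Dosage and blocks every backdoor path.
No other singleton works — e.g. {Outcome} leaves P7 open — so {Severity} is the unique smallest valid adjustment set.

{Severity}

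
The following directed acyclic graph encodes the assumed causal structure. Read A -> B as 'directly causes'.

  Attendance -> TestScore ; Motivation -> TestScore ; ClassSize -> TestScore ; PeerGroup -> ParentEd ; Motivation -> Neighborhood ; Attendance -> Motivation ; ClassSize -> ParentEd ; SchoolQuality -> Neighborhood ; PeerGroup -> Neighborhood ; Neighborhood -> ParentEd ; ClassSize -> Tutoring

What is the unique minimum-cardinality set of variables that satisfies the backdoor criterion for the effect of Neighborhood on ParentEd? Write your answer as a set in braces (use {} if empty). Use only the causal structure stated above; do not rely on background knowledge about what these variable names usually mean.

{PeerGroup}

Variables eligible for adjustment (non-descendants of Neighborhood, excluding Neighborhood and ParentEd): {Attendance, ClassSize, Motivation, PeerGroup, SchoolQuality, TestScore, Tutoring}.
Backdoor paths from Neighborhood to ParentEd:
  P1: Neighborhood <- Motivation <- Attendance -> TestScore <- ClassSize -> ParentEd
  P2: Neighborhood <- Motivation -> TestScore <- ClassSize -> ParentEd
  P3: Neighborhood <- PeerGroup -> ParentEd
The empty set is not sufficient: P3 (Neighborhood <- PeerGroup -> ParentEd) has no collider blocking it and no conditioned non-collider, so it is open.
Try {PeerGroup}:
  P1: blocked at collider TestScore (neither it nor any descendant is in the conditioning set).
  P2: blocked at collider TestScore (neither it nor any descendant is in the conditioning set).
  P3: blocked at fork node PeerGroup ∈ conditioning set.
{PeerGroup} contains no descendant of Neighborhood and blocks every backdoor path.
No other singleton works — e.g. {SchoolQuality} leaves P3 open — so {PeerGroup} is the unique smallest valid adjustment set.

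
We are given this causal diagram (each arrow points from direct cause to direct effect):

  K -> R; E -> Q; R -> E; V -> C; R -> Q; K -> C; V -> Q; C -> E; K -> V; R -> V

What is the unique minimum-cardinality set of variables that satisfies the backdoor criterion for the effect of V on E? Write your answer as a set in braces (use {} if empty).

{K, R}

Variables eligible for adjustment (non-descendants of V, excluding V and E): {K, R}.
Backdoor paths from V to E:
  P1: V <- K -> R -> E
  P2: V <- K -> R -> Q <- E
  P3: V <- K -> C -> E
  P4: V <- R <- K -> C -> E
  P5: V <- R -> E
  P6: V <- R -> Q <- E
The empty set is not sufficient: P1 (V <- K -> R -> E) has no collider blocking it and no conditioned non-collider, so it is open.
Try {K, R}:
  P1: blocked at fork node K ∈ conditioning set.
  P2: blocked at fork node K ∈ conditioning set.
  P3: blocked at fork node K ∈ conditioning set.
  P4: blocked at chain node R ∈ conditioning set.
  P5: blocked at fork node R ∈ conditioning set.
  P6: blocked at fork node R ∈ conditioning set.
{K, R} contains no descendant of V and blocks every backdoor path.
Every element of {K, R} is needed (dropping K leaves P3 open; dropping R leaves P5 open), so no proper subset is valid.
Among all size-2 subsets of the eligible variables, only {K, R} blocks every backdoor path, so it is the unique smallest valid adjustment set.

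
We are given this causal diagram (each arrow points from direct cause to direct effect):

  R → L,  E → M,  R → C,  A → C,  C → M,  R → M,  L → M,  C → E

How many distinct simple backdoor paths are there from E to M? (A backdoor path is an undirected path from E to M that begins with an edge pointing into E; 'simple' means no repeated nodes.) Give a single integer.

3

A backdoor path from E to M is any simple undirected path whose first edge points into E (i.e. leaves E via a parent).
Parents of E: {C}.
Enumerating:
  P1: E <- C <- R -> L -> M
  P2: E <- C <- R -> M
  P3: E <- C -> M
That exhausts the simple backdoor paths. Count: 3.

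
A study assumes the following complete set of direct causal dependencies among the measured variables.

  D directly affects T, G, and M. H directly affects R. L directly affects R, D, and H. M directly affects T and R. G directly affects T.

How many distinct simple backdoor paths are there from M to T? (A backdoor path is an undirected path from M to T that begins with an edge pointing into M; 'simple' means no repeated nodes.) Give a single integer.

2

A backdoor path from M to T is any simple undirected path whose first edge points into M (i.e. leaves M via a parent).
Parents of M: {D}.
Enumerating:
  P1: M <- D -> G -> T
  P2: M <- D -> T
That exhausts the simple backdoor paths. Count: 2.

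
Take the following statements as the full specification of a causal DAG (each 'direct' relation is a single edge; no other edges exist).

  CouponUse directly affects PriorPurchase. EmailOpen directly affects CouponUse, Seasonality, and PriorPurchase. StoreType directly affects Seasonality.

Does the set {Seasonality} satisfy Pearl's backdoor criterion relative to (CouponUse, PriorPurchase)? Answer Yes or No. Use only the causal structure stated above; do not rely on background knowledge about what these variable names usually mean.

No

Backdoor paths from CouponUse to PriorPurchase (paths whose first edge points into CouponUse):
  P1: CouponUse <- EmailOpen -> PriorPurchase
Condition 1 (no descendant of CouponUse in the set): holds — descendants of CouponUse are {PriorPurchase}; none are in {Seasonality}.
Condition 2 (every backdoor path blocked by {Seasonality}):
  P1: open — no interior node is in the conditioning set.
{Seasonality} does not satisfy the backdoor criterion.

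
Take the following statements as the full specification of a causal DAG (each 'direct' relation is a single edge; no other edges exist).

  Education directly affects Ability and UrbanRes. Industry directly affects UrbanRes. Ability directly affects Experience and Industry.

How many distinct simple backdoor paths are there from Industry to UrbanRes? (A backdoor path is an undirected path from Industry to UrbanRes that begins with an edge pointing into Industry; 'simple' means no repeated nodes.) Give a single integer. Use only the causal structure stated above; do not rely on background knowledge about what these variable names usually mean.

A backdoor path from Industry to UrbanRes is any simple undirected path whose first edge points into Industry (i.e. leaves Industry via a parent).
Parents of Industry: {Ability}.
Enumerating:
  P1: Industry <- Ability <- Education -> UrbanRes
That exhausts the simple backdoor paths. Count: 1.

1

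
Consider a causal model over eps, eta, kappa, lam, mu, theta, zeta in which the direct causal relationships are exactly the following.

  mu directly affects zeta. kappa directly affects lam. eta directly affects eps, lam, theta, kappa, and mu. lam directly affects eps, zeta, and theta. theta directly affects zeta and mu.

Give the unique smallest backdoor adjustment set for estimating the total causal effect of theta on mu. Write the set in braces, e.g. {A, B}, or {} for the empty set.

{eta}

Variables eligible for adjustment (non-descendants of theta, excluding theta and mu): {eps, eta, kappa, lam}.
Backdoor paths from theta to mu:
  P1: theta <- eta -> kappa -> lam -> zeta <- mu
  P2: theta <- eta -> lam -> zeta <- mu
  P3: theta <- eta -> eps <- lam -> zeta <- mu
  P4: theta <- eta -> mu
  P5: theta <- lam <- eta -> mu
  P6: theta <- lam <- kappa <- eta -> mu
  P7: theta <- lam -> eps <- eta -> mu
  P8: theta <- lam -> zeta <- mu
The empty set is not sufficient: P4 (theta <- eta -> mu) has no collider blocking it and no conditioned non-collider, so it is open.
Try {eta}:
  P1: blocked at fork node eta ∈ conditioning set.
  P2: blocked at fork node eta ∈ conditioning set.
  P3: blocked at fork node eta ∈ conditioning set.
  P4: blocked at fork node eta ∈ conditioning set.
  P5: blocked at fork node eta ∈ conditioning set.
  P6: blocked at fork node eta ∈ conditioning set.
  P7: blocked at collider eps (neither it nor any descendant is in the conditioning set).
  P8: blocked at collider zeta (neither it nor any descendant is in the conditioning set).
{eta} contains no descendant of theta and blocks every backdoor path.
No other singleton works — e.g. {kappa} leaves P4 open — so {eta} is the unique smallest valid adjustment set.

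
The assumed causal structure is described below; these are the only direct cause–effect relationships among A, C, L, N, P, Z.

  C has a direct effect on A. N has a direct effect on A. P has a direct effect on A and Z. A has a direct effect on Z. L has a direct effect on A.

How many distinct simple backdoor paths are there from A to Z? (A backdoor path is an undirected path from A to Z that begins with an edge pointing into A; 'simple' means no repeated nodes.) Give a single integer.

A backdoor path from A to Z is any simple undirected path whose first edge points into A (i.e. leaves A via a parent).
Parents of A: {C, L, N, P}.
Enumerating:
  P1: A <- P -> Z
That exhausts the simple backdoor paths. Count: 1.

1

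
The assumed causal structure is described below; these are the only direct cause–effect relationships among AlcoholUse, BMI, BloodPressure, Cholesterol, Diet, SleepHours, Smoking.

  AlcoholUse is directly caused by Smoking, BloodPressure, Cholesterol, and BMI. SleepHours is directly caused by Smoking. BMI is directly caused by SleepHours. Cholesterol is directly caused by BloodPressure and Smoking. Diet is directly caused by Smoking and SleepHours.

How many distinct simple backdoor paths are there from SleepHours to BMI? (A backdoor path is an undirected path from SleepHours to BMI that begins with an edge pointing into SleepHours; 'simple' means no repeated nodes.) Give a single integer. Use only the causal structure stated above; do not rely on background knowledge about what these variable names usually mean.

3

A backdoor path from SleepHours to BMI is any simple undirected path whose first edge points into SleepHours (i.e. leaves SleepHours via a parent).
Parents of SleepHours: {Smoking}.
Enumerating:
  P1: SleepHours <- Smoking -> Cholesterol <- BloodPressure -> AlcoholUse <- BMI
  P2: SleepHours <- Smoking -> Cholesterol -> AlcoholUse <- BMI
  P3: SleepHours <- Smoking -> AlcoholUse <- BMI
That exhausts the simple backdoor paths. Count: 3.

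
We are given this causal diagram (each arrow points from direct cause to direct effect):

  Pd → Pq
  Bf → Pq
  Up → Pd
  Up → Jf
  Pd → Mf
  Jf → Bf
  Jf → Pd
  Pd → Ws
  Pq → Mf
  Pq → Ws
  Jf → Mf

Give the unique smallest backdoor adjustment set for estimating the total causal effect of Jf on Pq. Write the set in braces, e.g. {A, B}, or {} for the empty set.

{Up}

Variables eligible for adjustment (non-descendants of Jf, excluding Jf and Pq): {Up}.
Backdoor paths from Jf to Pq:
  P1: Jf <- Up -> Pd -> Pq
  P2: Jf <- Up -> Pd -> Mf <- Pq
  P3: Jf <- Up -> Pd -> Ws <- Pq
The empty set is not sufficient: P1 (Jf <- Up -> Pd -> Pq) has no collider blocking it and no conditioned non-collider, so it is open.
Try {Up}:
  P1: blocked at fork node Up ∈ conditioning set.
  P2: blocked at fork node Up ∈ conditioning set.
  P3: blocked at fork node Up ∈ conditioning set.
{Up} contains no descendant of Jf and blocks every backdoor path.
{Up} is the unique smallest valid adjustment set.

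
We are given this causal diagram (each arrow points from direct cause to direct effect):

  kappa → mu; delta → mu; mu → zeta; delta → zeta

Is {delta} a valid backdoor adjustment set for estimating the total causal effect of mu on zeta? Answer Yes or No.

Yes

Backdoor paths from mu to zeta (paths whose first edge points into mu):
  P1: mu <- delta -> zeta
Condition 1 (no descendant of mu in the set): holds — descendants of mu are {zeta}; none are in {delta}.
Condition 2 (every backdoor path blocked by {delta}):
  P1: blocked at fork node delta ∈ conditioning set.
{delta} satisfies the backdoor criterion.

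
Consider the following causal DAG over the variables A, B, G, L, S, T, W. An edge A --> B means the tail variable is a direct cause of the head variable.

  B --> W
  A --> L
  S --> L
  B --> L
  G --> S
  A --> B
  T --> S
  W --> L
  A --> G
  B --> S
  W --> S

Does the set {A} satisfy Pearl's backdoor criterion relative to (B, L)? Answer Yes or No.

Backdoor paths from B to L (paths whose first edge points into B):
  P1: B <- A -> G -> S <- W -> L
  P2: B <- A -> G -> S -> L
  P3: B <- A -> L
Condition 1 (no descendant of B in the set): holds — descendants of B are {L, S, W}; none are in {A}.
Condition 2 (every backdoor path blocked by {A}):
  P1: blocked at fork node A ∈ conditioning set.
  P2: blocked at fork node A ∈ conditioning set.
  P3: blocked at fork node A ∈ conditioning set.
{A} satisfies the backdoor criterion.

Yes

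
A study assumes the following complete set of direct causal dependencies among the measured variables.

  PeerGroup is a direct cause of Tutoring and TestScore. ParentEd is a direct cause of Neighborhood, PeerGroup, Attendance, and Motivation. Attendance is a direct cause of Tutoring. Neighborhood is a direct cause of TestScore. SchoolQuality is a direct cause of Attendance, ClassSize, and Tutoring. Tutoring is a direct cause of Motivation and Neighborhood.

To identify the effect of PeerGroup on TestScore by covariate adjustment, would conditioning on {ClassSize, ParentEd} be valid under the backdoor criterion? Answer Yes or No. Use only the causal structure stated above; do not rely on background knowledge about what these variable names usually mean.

Yes

Backdoor paths from PeerGroup to TestScore (paths whose first edge points into PeerGroup):
  P1: PeerGroup <- ParentEd -> Attendance <- SchoolQuality -> Tutoring -> Neighborhood -> TestScore
  P2: PeerGroup <- ParentEd -> Attendance -> Tutoring -> Neighborhood -> TestScore
  P3: PeerGroup <- ParentEd -> Neighborhood -> TestScore
  P4: PeerGroup <- ParentEd -> Motivation <- Tutoring -> Neighborhood -> TestScore
Condition 1 (no descendant of PeerGroup in the set): holds — descendants of PeerGroup are {Motivation, Neighborhood, TestScore, Tutoring}; none are in {ClassSize, ParentEd}.
Condition 2 (every backdoor path blocked by {ClassSize, ParentEd}):
  P1: blocked at fork node ParentEd ∈ conditioning set.
  P2: blocked at fork node ParentEd ∈ conditioning set.
  P3: blocked at fork node ParentEd ∈ conditioning set.
  P4: blocked at fork node ParentEd ∈ conditioning set.
{ClassSize, ParentEd} satisfies the backdoor criterion.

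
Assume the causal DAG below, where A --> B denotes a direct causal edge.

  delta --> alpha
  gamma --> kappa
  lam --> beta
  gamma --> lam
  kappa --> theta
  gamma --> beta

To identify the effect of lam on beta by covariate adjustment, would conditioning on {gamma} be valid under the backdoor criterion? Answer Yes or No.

Backdoor paths from lam to beta (paths whose first edge points into lam):
  P1: lam <- gamma -> beta
Condition 1 (no descendant of lam in the set): holds — descendants of lam are {beta}; none are in {gamma}.
Condition 2 (every backdoor path blocked by {gamma}):
  P1: blocked at fork node gamma ∈ conditioning set.
{gamma} satisfies the backdoor criterion.

Yes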